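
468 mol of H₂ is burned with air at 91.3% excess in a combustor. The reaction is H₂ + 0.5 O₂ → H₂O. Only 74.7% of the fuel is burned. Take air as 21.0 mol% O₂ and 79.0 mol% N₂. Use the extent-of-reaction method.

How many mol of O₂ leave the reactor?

273 mol

Stoichiometric O₂ = 0.5 × 468 = 234 mol; O₂ fed = 234 × 1.913 = 447.6 mol.
N₂ fed = 447.6 × 79/21 = 1684 mol.
Fuel reacted = 0.747 × 468 → ξ = 349.6 mol.
Outlet (n = n₀ + ν ξ):
  H₂: 468 − 1(349.6) = 118.4
  O₂: 447.6 − 0.5(349.6) = 272.8
  N₂: 1684 (inert)
  H₂O: 0 + 1(349.6) = 349.6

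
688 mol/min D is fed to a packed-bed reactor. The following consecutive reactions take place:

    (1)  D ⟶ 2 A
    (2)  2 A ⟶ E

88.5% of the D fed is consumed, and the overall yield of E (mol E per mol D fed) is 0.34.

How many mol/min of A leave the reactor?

750 mol/min

Conversion of D: D consumed = 1ξ₁ = 0.885 × 688 → ξ₁ = 608.9 mol/min.
Yield of E: 1ξ₂ / 688 = 0.34 → ξ₂ = 233.9 mol/min.
Outlet amounts (n = n₀ + Σ ν·ξ):
  D: 688 − 1(608.9) = 79.12
  A: 0 + 2(608.9) − 2(233.9) = 749.9
  E: 0 + 1(233.9) = 233.9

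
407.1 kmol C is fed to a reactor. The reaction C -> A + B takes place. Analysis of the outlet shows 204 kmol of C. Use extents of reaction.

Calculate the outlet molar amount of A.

For C: n = n₀ − 1ξ → 204 = 407.1 − 1ξ, giving ξ = 203.1 kmol.
Outlet amounts (n = n₀ + ν ξ):
  C: 407.1 − 1(203.1) = 204
  A: 0 + 1(203.1) = 203.1
  B: 0 + 1(203.1) = 203.1

203 kmol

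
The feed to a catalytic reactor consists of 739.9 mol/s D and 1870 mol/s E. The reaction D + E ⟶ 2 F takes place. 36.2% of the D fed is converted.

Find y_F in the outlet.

0.205

D reacted = 0.362 × 739.9 = 267.8 mol/s; ν_D = −1, so ξ = 267.8/1 = 267.8 mol/s.
Outlet amounts (n = n₀ + ν ξ):
  D: 739.9 − 1(267.8) = 472.1
  E: 1870 − 1(267.8) = 1602
  F: 0 + 2(267.8) = 535.7
Total out = 2610 mol/s; y_F = 535.7 / 2610 = 0.2053.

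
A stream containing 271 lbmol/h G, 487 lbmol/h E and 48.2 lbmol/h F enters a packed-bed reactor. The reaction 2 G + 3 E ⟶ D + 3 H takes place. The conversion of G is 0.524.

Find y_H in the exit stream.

G reacted = 0.524 × 271 = 142 lbmol/h; ν_G = −2, so ξ = 142/2 = 71 lbmol/h.
Outlet amounts (n = n₀ + ν ξ):
  G: 271 − 2(71) = 129
  E: 487 − 3(71) = 274
  D: 0 + 1(71) = 71
  H: 0 + 3(71) = 213
  F: 48.2 (inert)
Total out = 735.2 lbmol/h; y_H = 213 / 735.2 = 0.2897.

0.29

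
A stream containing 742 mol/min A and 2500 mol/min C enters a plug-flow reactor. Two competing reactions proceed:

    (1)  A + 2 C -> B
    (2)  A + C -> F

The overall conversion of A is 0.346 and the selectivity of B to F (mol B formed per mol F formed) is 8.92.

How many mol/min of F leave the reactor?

25.9 mol/min

Conversion of A: A consumed = 0.346 × 742 = 256.7 mol/min = 1ξ₁ + 1ξ₂.
Selectivity: 1ξ₁ / (1ξ₂) = 8.92 → ξ₁ = 8.92 ξ₂.
Substitute: (1·8.92 + 1) ξ₂ = 256.7 → ξ₂ = 25.88 mol/min, ξ₁ = 230.9 mol/min.
Outlet amounts (n = n₀ + Σ ν·ξ):
  A: 742 − 1(230.9) − 1(25.88) = 485.3
  C: 2500 − 2(230.9) − 1(25.88) = 2012
  B: 0 + 1(230.9) = 230.9
  F: 0 + 1(25.88) = 25.88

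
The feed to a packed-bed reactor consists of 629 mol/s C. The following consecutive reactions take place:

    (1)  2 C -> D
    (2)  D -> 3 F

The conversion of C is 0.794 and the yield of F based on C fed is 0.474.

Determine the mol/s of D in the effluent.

Conversion of C: C consumed = 2ξ₁ = 0.794 × 629 → ξ₁ = 249.7 mol/s.
Yield of F: 3ξ₂ / 629 = 0.474 → ξ₂ = 99.38 mol/s.
Outlet amounts (n = n₀ + Σ ν·ξ):
  C: 629 − 2(249.7) = 129.6
  D: 0 + 1(249.7) − 1(99.38) = 150.3
  F: 0 + 3(99.38) = 298.1

150 mol/s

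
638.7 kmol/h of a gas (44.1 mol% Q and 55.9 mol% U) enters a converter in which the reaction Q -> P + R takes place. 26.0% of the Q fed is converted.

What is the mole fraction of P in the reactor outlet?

0.103

Q reacted = 0.26 × 281.7 = 73.23 kmol/h; ν_Q = −1, so ξ = 73.23/1 = 73.23 kmol/h.
Outlet amounts (n = n₀ + ν ξ):
  Q: 281.7 − 1(73.23) = 208.4
  P: 0 + 1(73.23) = 73.23
  R: 0 + 1(73.23) = 73.23
  U: 357 (inert)
Total out = 711.9 kmol/h; y_P = 73.23 / 711.9 = 0.1029.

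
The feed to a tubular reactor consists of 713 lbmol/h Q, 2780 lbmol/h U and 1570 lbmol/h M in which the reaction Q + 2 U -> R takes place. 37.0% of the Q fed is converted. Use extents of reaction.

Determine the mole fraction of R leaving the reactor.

Q reacted = 0.37 × 713 = 263.8 lbmol/h; ν_Q = −1, so ξ = 263.8/1 = 263.8 lbmol/h.
Outlet amounts (n = n₀ + ν ξ):
  Q: 713 − 1(263.8) = 449.2
  U: 2780 − 2(263.8) = 2252
  R: 0 + 1(263.8) = 263.8
  M: 1570 (inert)
Total out = 4535 lbmol/h; y_R = 263.8 / 4535 = 0.05817.

0.0582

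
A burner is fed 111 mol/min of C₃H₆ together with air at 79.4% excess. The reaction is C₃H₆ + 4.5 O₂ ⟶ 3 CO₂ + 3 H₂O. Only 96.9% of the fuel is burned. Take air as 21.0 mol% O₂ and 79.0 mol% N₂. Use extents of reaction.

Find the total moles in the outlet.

Stoichiometric O₂ = 4.5 × 111 = 499.5 mol/min; O₂ fed = 499.5 × 1.794 = 896.1 mol/min.
N₂ fed = 896.1 × 79/21 = 3371 mol/min.
Fuel reacted = 0.969 × 111 → ξ = 107.6 mol/min.
Outlet (n = n₀ + ν ξ):
  C₃H₆: 111 − 1(107.6) = 3.441
  O₂: 896.1 − 4.5(107.6) = 412.1
  N₂: 3371 (inert)
  CO₂: 0 + 3(107.6) = 322.7
  H₂O: 0 + 3(107.6) = 322.7
Total out = 3.441 + 412.1 + 3371 + 322.7 + 322.7 = 4432 mol/min.

4430 mol/min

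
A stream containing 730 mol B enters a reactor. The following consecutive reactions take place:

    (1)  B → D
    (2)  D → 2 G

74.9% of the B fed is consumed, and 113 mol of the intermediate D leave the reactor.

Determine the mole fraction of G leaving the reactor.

Conversion of B: B consumed = 1ξ₁ = 0.749 × 730 → ξ₁ = 546.8 mol.
D balance: n_D = 0 + 1ξ₁ − 1ξ₂ = 113 → ξ₂ = (1·546.8 − 113)/1 = 433.8 mol.
Outlet amounts (n = n₀ + Σ ν·ξ):
  B: 730 − 1(546.8) = 183.2
  D: 0 + 1(546.8) − 1(433.8) = 113
  G: 0 + 2(433.8) = 867.5
Total out = 1164 mol; y_G = 867.5 / 1164 = 0.7455.

0.745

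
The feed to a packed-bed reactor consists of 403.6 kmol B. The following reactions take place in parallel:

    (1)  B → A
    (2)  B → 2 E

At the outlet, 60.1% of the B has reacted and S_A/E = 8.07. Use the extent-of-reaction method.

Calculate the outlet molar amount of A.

228 kmol

Conversion of B: B consumed = 0.601 × 403.6 = 242.6 kmol = 1ξ₁ + 1ξ₂.
Selectivity: 1ξ₁ / (2ξ₂) = 8.07 → ξ₁ = 16.14 ξ₂.
Substitute: (1·16.14 + 1) ξ₂ = 242.6 → ξ₂ = 14.15 kmol, ξ₁ = 228.4 kmol.
Outlet amounts (n = n₀ + Σ ν·ξ):
  B: 403.6 − 1(228.4) − 1(14.15) = 161
  A: 0 + 1(228.4) = 228.4
  E: 0 + 2(14.15) = 28.3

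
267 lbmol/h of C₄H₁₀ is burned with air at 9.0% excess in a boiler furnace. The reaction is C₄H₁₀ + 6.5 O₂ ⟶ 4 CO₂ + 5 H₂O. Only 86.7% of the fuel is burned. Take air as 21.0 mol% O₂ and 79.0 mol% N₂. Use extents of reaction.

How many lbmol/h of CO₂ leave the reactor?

Stoichiometric O₂ = 6.5 × 267 = 1736 lbmol/h; O₂ fed = 1736 × 1.090 = 1892 lbmol/h.
N₂ fed = 1892 × 79/21 = 7116 lbmol/h.
Fuel reacted = 0.867 × 267 → ξ = 231.5 lbmol/h.
Outlet (n = n₀ + ν ξ):
  C₄H₁₀: 267 − 1(231.5) = 35.51
  O₂: 1892 − 6.5(231.5) = 387
  N₂: 7116 (inert)
  CO₂: 0 + 4(231.5) = 926
  H₂O: 0 + 5(231.5) = 1157

926 lbmol/h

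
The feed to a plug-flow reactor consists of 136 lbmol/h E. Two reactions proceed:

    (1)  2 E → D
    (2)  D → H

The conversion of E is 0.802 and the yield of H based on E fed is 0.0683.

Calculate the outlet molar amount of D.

45.2 lbmol/h

Conversion of E: E consumed = 2ξ₁ = 0.802 × 136 → ξ₁ = 54.54 lbmol/h.
Yield of H: 1ξ₂ / 136 = 0.0683 → ξ₂ = 9.289 lbmol/h.
Outlet amounts (n = n₀ + Σ ν·ξ):
  E: 136 − 2(54.54) = 26.93
  D: 0 + 1(54.54) − 1(9.289) = 45.25
  H: 0 + 1(9.289) = 9.289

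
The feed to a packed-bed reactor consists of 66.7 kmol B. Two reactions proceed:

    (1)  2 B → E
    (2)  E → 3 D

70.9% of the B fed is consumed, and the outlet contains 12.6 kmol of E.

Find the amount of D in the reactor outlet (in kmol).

33.1 kmol

Conversion of B: B consumed = 2ξ₁ = 0.709 × 66.7 → ξ₁ = 23.65 kmol.
E balance: n_E = 0 + 1ξ₁ − 1ξ₂ = 12.6 → ξ₂ = (1·23.65 − 12.6)/1 = 11.05 kmol.
Outlet amounts (n = n₀ + Σ ν·ξ):
  B: 66.7 − 2(23.65) = 19.41
  E: 0 + 1(23.65) − 1(11.05) = 12.6
  D: 0 + 3(11.05) = 33.14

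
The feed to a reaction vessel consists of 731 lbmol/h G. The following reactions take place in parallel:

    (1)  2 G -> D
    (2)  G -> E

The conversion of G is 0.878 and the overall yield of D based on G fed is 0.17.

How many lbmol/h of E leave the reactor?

393 lbmol/h

Yield of D: 1ξ₁ / 731 = 0.17 → ξ₁ = 124.3 lbmol/h.
Conversion of G: 2ξ₁ + 1ξ₂ = 0.878 × 731 = 641.8 → ξ₂ = 393.3 lbmol/h.
Outlet amounts (n = n₀ + Σ ν·ξ):
  G: 731 − 2(124.3) − 1(393.3) = 89.18
  D: 0 + 1(124.3) = 124.3
  E: 0 + 1(393.3) = 393.3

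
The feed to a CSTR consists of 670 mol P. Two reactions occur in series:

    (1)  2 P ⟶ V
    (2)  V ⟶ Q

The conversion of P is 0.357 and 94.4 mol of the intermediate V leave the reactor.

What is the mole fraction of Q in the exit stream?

0.0458

Conversion of P: P consumed = 2ξ₁ = 0.357 × 670 → ξ₁ = 119.6 mol.
V balance: n_V = 0 + 1ξ₁ − 1ξ₂ = 94.4 → ξ₂ = (1·119.6 − 94.4)/1 = 25.19 mol.
Outlet amounts (n = n₀ + Σ ν·ξ):
  P: 670 − 2(119.6) = 430.8
  V: 0 + 1(119.6) − 1(25.19) = 94.4
  Q: 0 + 1(25.19) = 25.19
Total out = 550.4 mol; y_Q = 25.19 / 550.4 = 0.04578.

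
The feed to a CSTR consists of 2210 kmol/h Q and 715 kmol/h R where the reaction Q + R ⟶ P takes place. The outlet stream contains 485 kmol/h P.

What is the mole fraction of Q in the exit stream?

For P: n = n₀ + 1ξ → 485 = 0 + 1ξ, giving ξ = 485 kmol/h.
Outlet amounts (n = n₀ + ν ξ):
  Q: 2210 − 1(485) = 1725
  R: 715 − 1(485) = 230
  P: 0 + 1(485) = 485
Total out = 2440 kmol/h; y_Q = 1725 / 2440 = 0.707.

0.707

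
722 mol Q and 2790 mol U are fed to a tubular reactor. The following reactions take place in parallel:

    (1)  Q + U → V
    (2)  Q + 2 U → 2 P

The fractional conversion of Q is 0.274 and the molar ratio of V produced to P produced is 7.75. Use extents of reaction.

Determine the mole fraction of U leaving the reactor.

Conversion of Q: Q consumed = 0.274 × 722 = 197.8 mol = 1ξ₁ + 1ξ₂.
Selectivity: 1ξ₁ / (2ξ₂) = 7.75 → ξ₁ = 15.5 ξ₂.
Substitute: (1·15.5 + 1) ξ₂ = 197.8 → ξ₂ = 11.99 mol, ξ₁ = 185.8 mol.
Outlet amounts (n = n₀ + Σ ν·ξ):
  Q: 722 − 1(185.8) − 1(11.99) = 524.2
  U: 2790 − 1(185.8) − 2(11.99) = 2580
  V: 0 + 1(185.8) = 185.8
  P: 0 + 2(11.99) = 23.98
Total out = 3314 mol; y_U = 2580 / 3314 = 0.7785.

0.779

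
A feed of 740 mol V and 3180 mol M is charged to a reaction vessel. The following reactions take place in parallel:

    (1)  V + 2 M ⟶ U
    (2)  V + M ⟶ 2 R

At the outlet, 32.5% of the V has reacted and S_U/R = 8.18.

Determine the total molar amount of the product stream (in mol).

3470 mol

Conversion of V: V consumed = 0.325 × 740 = 240.5 mol = 1ξ₁ + 1ξ₂.
Selectivity: 1ξ₁ / (2ξ₂) = 8.18 → ξ₁ = 16.36 ξ₂.
Substitute: (1·16.36 + 1) ξ₂ = 240.5 → ξ₂ = 13.85 mol, ξ₁ = 226.6 mol.
Outlet amounts (n = n₀ + Σ ν·ξ):
  V: 740 − 1(226.6) − 1(13.85) = 499.5
  M: 3180 − 2(226.6) − 1(13.85) = 2713
  U: 0 + 1(226.6) = 226.6
  R: 0 + 2(13.85) = 27.71
Total out = 499.5 + 2713 + 226.6 + 27.71 = 3467 mol.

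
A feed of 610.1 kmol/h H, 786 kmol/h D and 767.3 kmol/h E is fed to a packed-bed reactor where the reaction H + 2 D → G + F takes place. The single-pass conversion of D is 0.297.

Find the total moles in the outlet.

2050 kmol/h

D reacted = 0.297 × 786 = 233.4 kmol/h; ν_D = −2, so ξ = 233.4/2 = 116.7 kmol/h.
Outlet amounts (n = n₀ + ν ξ):
  H: 610.1 − 1(116.7) = 493.4
  D: 786 − 2(116.7) = 552.6
  G: 0 + 1(116.7) = 116.7
  F: 0 + 1(116.7) = 116.7
  E: 767.3 (inert)
Total out = 493.4 + 552.6 + 116.7 + 116.7 + 767.3 = 2047 kmol/h.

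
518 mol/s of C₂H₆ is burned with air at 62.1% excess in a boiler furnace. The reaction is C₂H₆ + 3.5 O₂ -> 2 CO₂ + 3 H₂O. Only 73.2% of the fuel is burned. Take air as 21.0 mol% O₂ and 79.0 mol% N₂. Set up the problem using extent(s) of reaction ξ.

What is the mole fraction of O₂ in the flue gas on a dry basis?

0.119

Stoichiometric O₂ = 3.5 × 518 = 1813 mol/s; O₂ fed = 1813 × 1.621 = 2939 mol/s.
N₂ fed = 2939 × 79/21 = 11060 mol/s.
Fuel reacted = 0.732 × 518 → ξ = 379.2 mol/s.
Outlet (n = n₀ + ν ξ):
  C₂H₆: 518 − 1(379.2) = 138.8
  O₂: 2939 − 3.5(379.2) = 1612
  N₂: 11060 (inert)
  CO₂: 0 + 2(379.2) = 758.4
  H₂O: 0 + 3(379.2) = 1138
Dry total = 13560 mol/s; y_O₂ (dry) = 1612 / 13560 = 0.1188.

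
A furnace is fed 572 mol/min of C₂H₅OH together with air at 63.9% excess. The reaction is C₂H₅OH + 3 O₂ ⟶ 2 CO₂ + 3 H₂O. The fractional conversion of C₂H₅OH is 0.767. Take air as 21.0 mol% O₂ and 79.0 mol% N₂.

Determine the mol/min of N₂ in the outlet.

Stoichiometric O₂ = 3 × 572 = 1716 mol/min; O₂ fed = 1716 × 1.639 = 2813 mol/min.
N₂ fed = 2813 × 79/21 = 10580 mol/min.
Fuel reacted = 0.767 × 572 → ξ = 438.7 mol/min.
Outlet (n = n₀ + ν ξ):
  C₂H₅OH: 572 − 1(438.7) = 133.3
  O₂: 2813 − 3(438.7) = 1496
  N₂: 10580 (inert)
  CO₂: 0 + 2(438.7) = 877.4
  H₂O: 0 + 3(438.7) = 1316

10600 mol/min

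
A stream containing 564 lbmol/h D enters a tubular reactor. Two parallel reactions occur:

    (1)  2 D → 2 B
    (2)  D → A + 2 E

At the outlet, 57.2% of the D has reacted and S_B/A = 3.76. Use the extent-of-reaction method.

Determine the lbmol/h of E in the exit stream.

136 lbmol/h

Conversion of D: D consumed = 0.572 × 564 = 322.6 lbmol/h = 2ξ₁ + 1ξ₂.
Selectivity: 2ξ₁ / (1ξ₂) = 3.76 → ξ₁ = 1.88 ξ₂.
Substitute: (2·1.88 + 1) ξ₂ = 322.6 → ξ₂ = 67.77 lbmol/h, ξ₁ = 127.4 lbmol/h.
Outlet amounts (n = n₀ + Σ ν·ξ):
  D: 564 − 2(127.4) − 1(67.77) = 241.4
  B: 0 + 2(127.4) = 254.8
  A: 0 + 1(67.77) = 67.77
  E: 0 + 2(67.77) = 135.5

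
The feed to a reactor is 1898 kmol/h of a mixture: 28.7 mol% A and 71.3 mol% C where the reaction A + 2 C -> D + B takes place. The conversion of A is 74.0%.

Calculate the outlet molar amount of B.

403 kmol/h

A reacted = 0.74 × 544.7 = 403.1 kmol/h; ν_A = −1, so ξ = 403.1/1 = 403.1 kmol/h.
Outlet amounts (n = n₀ + ν ξ):
  A: 544.7 − 1(403.1) = 141.6
  C: 1353 − 2(403.1) = 547.1
  D: 0 + 1(403.1) = 403.1
  B: 0 + 1(403.1) = 403.1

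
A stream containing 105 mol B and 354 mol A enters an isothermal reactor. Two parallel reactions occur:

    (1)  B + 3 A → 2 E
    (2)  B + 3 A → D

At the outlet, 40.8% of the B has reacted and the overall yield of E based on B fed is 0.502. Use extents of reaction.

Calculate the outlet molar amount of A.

225 mol

Yield of E: 2ξ₁ / 105 = 0.502 → ξ₁ = 26.36 mol.
Conversion of B: 1ξ₁ + 1ξ₂ = 0.408 × 105 = 42.84 → ξ₂ = 16.48 mol.
Outlet amounts (n = n₀ + Σ ν·ξ):
  B: 105 − 1(26.36) − 1(16.48) = 62.16
  A: 354 − 3(26.36) − 3(16.48) = 225.5
  E: 0 + 2(26.36) = 52.71
  D: 0 + 1(16.48) = 16.48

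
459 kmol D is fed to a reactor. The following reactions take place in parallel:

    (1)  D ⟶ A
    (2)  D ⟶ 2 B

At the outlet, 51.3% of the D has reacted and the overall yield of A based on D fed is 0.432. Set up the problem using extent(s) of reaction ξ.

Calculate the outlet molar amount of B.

74.4 kmol

Yield of A: 1ξ₁ / 459 = 0.432 → ξ₁ = 198.3 kmol.
Conversion of D: 1ξ₁ + 1ξ₂ = 0.513 × 459 = 235.5 → ξ₂ = 37.18 kmol.
Outlet amounts (n = n₀ + Σ ν·ξ):
  D: 459 − 1(198.3) − 1(37.18) = 223.5
  A: 0 + 1(198.3) = 198.3
  B: 0 + 2(37.18) = 74.36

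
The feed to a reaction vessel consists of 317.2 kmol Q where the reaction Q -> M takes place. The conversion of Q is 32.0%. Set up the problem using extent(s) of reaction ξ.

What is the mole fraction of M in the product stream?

0.32

Q reacted = 0.32 × 317.2 = 101.5 kmol; ν_Q = −1, so ξ = 101.5/1 = 101.5 kmol.
Outlet amounts (n = n₀ + ν ξ):
  Q: 317.2 − 1(101.5) = 215.7
  M: 0 + 1(101.5) = 101.5
Total out = 317.2 kmol; y_M = 101.5 / 317.2 = 0.32.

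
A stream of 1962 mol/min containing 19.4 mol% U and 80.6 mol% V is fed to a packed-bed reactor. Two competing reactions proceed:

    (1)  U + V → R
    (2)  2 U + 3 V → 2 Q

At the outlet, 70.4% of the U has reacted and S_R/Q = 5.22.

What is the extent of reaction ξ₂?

ξ₂ = 21.5 mol/min

Conversion of U: U consumed = 0.704 × 380.6 = 268 mol/min = 1ξ₁ + 2ξ₂.
Selectivity: 1ξ₁ / (2ξ₂) = 5.22 → ξ₁ = 10.44 ξ₂.
Substitute: (1·10.44 + 2) ξ₂ = 268 → ξ₂ = 21.54 mol/min, ξ₁ = 224.9 mol/min.
Outlet amounts (n = n₀ + Σ ν·ξ):
  U: 380.6 − 1(224.9) − 2(21.54) = 112.7
  V: 1581 − 1(224.9) − 3(21.54) = 1292
  R: 0 + 1(224.9) = 224.9
  Q: 0 + 2(21.54) = 43.08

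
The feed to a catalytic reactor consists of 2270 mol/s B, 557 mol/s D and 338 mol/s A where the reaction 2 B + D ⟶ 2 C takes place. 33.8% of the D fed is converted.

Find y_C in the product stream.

0.126

D reacted = 0.338 × 557 = 188.3 mol/s; ν_D = −1, so ξ = 188.3/1 = 188.3 mol/s.
Outlet amounts (n = n₀ + ν ξ):
  B: 2270 − 2(188.3) = 1893
  D: 557 − 1(188.3) = 368.7
  C: 0 + 2(188.3) = 376.5
  A: 338 (inert)
Total out = 2977 mol/s; y_C = 376.5 / 2977 = 0.1265.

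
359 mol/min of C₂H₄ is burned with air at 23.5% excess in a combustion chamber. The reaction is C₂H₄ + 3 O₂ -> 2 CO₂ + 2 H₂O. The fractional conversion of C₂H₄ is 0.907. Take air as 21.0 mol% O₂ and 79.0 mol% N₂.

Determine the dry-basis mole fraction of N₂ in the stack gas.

Stoichiometric O₂ = 3 × 359 = 1077 mol/min; O₂ fed = 1077 × 1.235 = 1330 mol/min.
N₂ fed = 1330 × 79/21 = 5004 mol/min.
Fuel reacted = 0.907 × 359 → ξ = 325.6 mol/min.
Outlet (n = n₀ + ν ξ):
  C₂H₄: 359 − 1(325.6) = 33.39
  O₂: 1330 − 3(325.6) = 353.3
  N₂: 5004 (inert)
  CO₂: 0 + 2(325.6) = 651.2
  H₂O: 0 + 2(325.6) = 651.2
Dry total = 6042 mol/min; y_N₂ (dry) = 5004 / 6042 = 0.8282.

0.828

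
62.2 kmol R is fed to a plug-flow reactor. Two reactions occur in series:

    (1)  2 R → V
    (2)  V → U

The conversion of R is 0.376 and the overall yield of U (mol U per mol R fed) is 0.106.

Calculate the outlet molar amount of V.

Conversion of R: R consumed = 2ξ₁ = 0.376 × 62.2 → ξ₁ = 11.69 kmol.
Yield of U: 1ξ₂ / 62.2 = 0.106 → ξ₂ = 6.593 kmol.
Outlet amounts (n = n₀ + Σ ν·ξ):
  R: 62.2 − 2(11.69) = 38.81
  V: 0 + 1(11.69) − 1(6.593) = 5.1
  U: 0 + 1(6.593) = 6.593

5.1 kmol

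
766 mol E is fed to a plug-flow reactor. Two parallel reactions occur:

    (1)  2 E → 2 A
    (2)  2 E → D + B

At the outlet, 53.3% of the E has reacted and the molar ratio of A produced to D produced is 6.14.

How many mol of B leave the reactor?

Conversion of E: E consumed = 0.533 × 766 = 408.3 mol = 2ξ₁ + 2ξ₂.
Selectivity: 2ξ₁ / (1ξ₂) = 6.14 → ξ₁ = 3.07 ξ₂.
Substitute: (2·3.07 + 2) ξ₂ = 408.3 → ξ₂ = 50.16 mol, ξ₁ = 154 mol.
Outlet amounts (n = n₀ + Σ ν·ξ):
  E: 766 − 2(154) − 2(50.16) = 357.7
  A: 0 + 2(154) = 308
  D: 0 + 1(50.16) = 50.16
  B: 0 + 1(50.16) = 50.16

50.2 mol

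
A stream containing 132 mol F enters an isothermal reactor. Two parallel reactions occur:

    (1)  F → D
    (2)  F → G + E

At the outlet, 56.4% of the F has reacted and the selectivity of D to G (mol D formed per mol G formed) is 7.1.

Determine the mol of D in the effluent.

Conversion of F: F consumed = 0.564 × 132 = 74.45 mol = 1ξ₁ + 1ξ₂.
Selectivity: 1ξ₁ / (1ξ₂) = 7.1 → ξ₁ = 7.1 ξ₂.
Substitute: (1·7.1 + 1) ξ₂ = 74.45 → ξ₂ = 9.191 mol, ξ₁ = 65.26 mol.
Outlet amounts (n = n₀ + Σ ν·ξ):
  F: 132 − 1(65.26) − 1(9.191) = 57.55
  D: 0 + 1(65.26) = 65.26
  G: 0 + 1(9.191) = 9.191
  E: 0 + 1(9.191) = 9.191

65.3 mol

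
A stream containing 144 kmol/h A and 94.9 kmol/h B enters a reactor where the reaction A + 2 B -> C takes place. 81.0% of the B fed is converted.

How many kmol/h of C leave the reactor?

B reacted = 0.81 × 94.9 = 76.87 kmol/h; ν_B = −2, so ξ = 76.87/2 = 38.43 kmol/h.
Outlet amounts (n = n₀ + ν ξ):
  A: 144 − 1(38.43) = 105.6
  B: 94.9 − 2(38.43) = 18.03
  C: 0 + 1(38.43) = 38.43

38.4 kmol/h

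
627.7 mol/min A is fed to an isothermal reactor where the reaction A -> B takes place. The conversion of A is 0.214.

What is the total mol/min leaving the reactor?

A reacted = 0.214 × 627.7 = 134.3 mol/min; ν_A = −1, so ξ = 134.3/1 = 134.3 mol/min.
Outlet amounts (n = n₀ + ν ξ):
  A: 627.7 − 1(134.3) = 493.4
  B: 0 + 1(134.3) = 134.3
Total out = 493.4 + 134.3 = 627.7 mol/min.

628 mol/min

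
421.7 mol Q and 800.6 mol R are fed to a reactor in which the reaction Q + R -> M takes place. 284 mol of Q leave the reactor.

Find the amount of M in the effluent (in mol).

138 mol

For Q: n = n₀ − 1ξ → 284 = 421.7 − 1ξ, giving ξ = 137.7 mol.
Outlet amounts (n = n₀ + ν ξ):
  Q: 421.7 − 1(137.7) = 284
  R: 800.6 − 1(137.7) = 662.9
  M: 0 + 1(137.7) = 137.7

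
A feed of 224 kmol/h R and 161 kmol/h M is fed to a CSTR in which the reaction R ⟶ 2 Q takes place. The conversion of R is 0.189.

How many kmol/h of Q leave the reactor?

R reacted = 0.189 × 224 = 42.34 kmol/h; ν_R = −1, so ξ = 42.34/1 = 42.34 kmol/h.
Outlet amounts (n = n₀ + ν ξ):
  R: 224 − 1(42.34) = 181.7
  Q: 0 + 2(42.34) = 84.67
  M: 161 (inert)

84.7 kmol/h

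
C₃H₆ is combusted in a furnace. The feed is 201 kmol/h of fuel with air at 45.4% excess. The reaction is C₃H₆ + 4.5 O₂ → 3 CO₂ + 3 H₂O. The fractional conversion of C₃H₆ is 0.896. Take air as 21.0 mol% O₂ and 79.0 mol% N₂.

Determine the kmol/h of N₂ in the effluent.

Stoichiometric O₂ = 4.5 × 201 = 904.5 kmol/h; O₂ fed = 904.5 × 1.454 = 1315 kmol/h.
N₂ fed = 1315 × 79/21 = 4947 kmol/h.
Fuel reacted = 0.896 × 201 → ξ = 180.1 kmol/h.
Outlet (n = n₀ + ν ξ):
  C₃H₆: 201 − 1(180.1) = 20.9
  O₂: 1315 − 4.5(180.1) = 504.7
  N₂: 4947 (inert)
  CO₂: 0 + 3(180.1) = 540.3
  H₂O: 0 + 3(180.1) = 540.3

4950 kmol/h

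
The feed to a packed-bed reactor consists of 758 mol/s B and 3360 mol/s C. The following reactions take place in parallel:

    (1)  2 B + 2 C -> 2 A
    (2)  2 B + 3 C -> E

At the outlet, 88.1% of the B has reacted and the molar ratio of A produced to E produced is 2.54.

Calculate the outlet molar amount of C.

2550 mol/s

Conversion of B: B consumed = 0.881 × 758 = 667.8 mol/s = 2ξ₁ + 2ξ₂.
Selectivity: 2ξ₁ / (1ξ₂) = 2.54 → ξ₁ = 1.27 ξ₂.
Substitute: (2·1.27 + 2) ξ₂ = 667.8 → ξ₂ = 147.1 mol/s, ξ₁ = 186.8 mol/s.
Outlet amounts (n = n₀ + Σ ν·ξ):
  B: 758 − 2(186.8) − 2(147.1) = 90.2
  C: 3360 − 2(186.8) − 3(147.1) = 2545
  A: 0 + 2(186.8) = 373.6
  E: 0 + 1(147.1) = 147.1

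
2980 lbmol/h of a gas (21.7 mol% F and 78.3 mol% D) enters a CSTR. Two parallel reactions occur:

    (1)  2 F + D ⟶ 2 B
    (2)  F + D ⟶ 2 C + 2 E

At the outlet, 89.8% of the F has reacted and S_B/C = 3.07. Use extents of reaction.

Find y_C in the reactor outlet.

0.0562

Conversion of F: F consumed = 0.898 × 646.7 = 580.7 lbmol/h = 2ξ₁ + 1ξ₂.
Selectivity: 2ξ₁ / (2ξ₂) = 3.07 → ξ₁ = 3.07 ξ₂.
Substitute: (2·3.07 + 1) ξ₂ = 580.7 → ξ₂ = 81.33 lbmol/h, ξ₁ = 249.7 lbmol/h.
Outlet amounts (n = n₀ + Σ ν·ξ):
  F: 646.7 − 2(249.7) − 1(81.33) = 65.96
  D: 2333 − 1(249.7) − 1(81.33) = 2002
  B: 0 + 2(249.7) = 499.4
  C: 0 + 2(81.33) = 162.7
  E: 0 + 2(81.33) = 162.7
Total out = 2893 lbmol/h; y_C = 162.7 / 2893 = 0.05623.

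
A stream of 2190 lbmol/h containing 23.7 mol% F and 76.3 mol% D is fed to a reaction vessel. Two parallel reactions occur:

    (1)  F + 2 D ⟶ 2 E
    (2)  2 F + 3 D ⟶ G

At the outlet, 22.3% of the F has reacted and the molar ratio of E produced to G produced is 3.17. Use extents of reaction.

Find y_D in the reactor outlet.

0.732

Conversion of F: F consumed = 0.223 × 519 = 115.7 lbmol/h = 1ξ₁ + 2ξ₂.
Selectivity: 2ξ₁ / (1ξ₂) = 3.17 → ξ₁ = 1.585 ξ₂.
Substitute: (1·1.585 + 2) ξ₂ = 115.7 → ξ₂ = 32.29 lbmol/h, ξ₁ = 51.17 lbmol/h.
Outlet amounts (n = n₀ + Σ ν·ξ):
  F: 519 − 1(51.17) − 2(32.29) = 403.3
  D: 1671 − 2(51.17) − 3(32.29) = 1472
  E: 0 + 2(51.17) = 102.3
  G: 0 + 1(32.29) = 32.29
Total out = 2010 lbmol/h; y_D = 1472 / 2010 = 0.7323.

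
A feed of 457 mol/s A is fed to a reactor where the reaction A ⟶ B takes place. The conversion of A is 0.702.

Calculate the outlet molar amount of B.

A reacted = 0.702 × 457 = 320.8 mol/s; ν_A = −1, so ξ = 320.8/1 = 320.8 mol/s.
Outlet amounts (n = n₀ + ν ξ):
  A: 457 − 1(320.8) = 136.2
  B: 0 + 1(320.8) = 320.8

321 mol/s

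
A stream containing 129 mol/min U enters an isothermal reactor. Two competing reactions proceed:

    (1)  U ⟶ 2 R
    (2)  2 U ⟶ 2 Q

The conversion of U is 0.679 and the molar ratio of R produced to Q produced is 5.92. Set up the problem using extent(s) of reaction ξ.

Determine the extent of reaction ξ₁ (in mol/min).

ξ₁ = 65.5 mol/min

Conversion of U: U consumed = 0.679 × 129 = 87.59 mol/min = 1ξ₁ + 2ξ₂.
Selectivity: 2ξ₁ / (2ξ₂) = 5.92 → ξ₁ = 5.92 ξ₂.
Substitute: (1·5.92 + 2) ξ₂ = 87.59 → ξ₂ = 11.06 mol/min, ξ₁ = 65.47 mol/min.
Outlet amounts (n = n₀ + Σ ν·ξ):
  U: 129 − 1(65.47) − 2(11.06) = 41.41
  R: 0 + 2(65.47) = 130.9
  Q: 0 + 2(11.06) = 22.12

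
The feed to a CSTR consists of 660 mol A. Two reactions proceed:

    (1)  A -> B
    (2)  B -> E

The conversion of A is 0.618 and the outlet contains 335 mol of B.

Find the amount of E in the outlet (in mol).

72.9 mol

Conversion of A: A consumed = 1ξ₁ = 0.618 × 660 → ξ₁ = 407.9 mol.
B balance: n_B = 0 + 1ξ₁ − 1ξ₂ = 335 → ξ₂ = (1·407.9 − 335)/1 = 72.88 mol.
Outlet amounts (n = n₀ + Σ ν·ξ):
  A: 660 − 1(407.9) = 252.1
  B: 0 + 1(407.9) − 1(72.88) = 335
  E: 0 + 1(72.88) = 72.88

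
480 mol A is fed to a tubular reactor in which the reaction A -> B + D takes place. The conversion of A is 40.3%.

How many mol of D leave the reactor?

193 mol

A reacted = 0.403 × 480 = 193.4 mol; ν_A = −1, so ξ = 193.4/1 = 193.4 mol.
Outlet amounts (n = n₀ + ν ξ):
  A: 480 − 1(193.4) = 286.6
  B: 0 + 1(193.4) = 193.4
  D: 0 + 1(193.4) = 193.4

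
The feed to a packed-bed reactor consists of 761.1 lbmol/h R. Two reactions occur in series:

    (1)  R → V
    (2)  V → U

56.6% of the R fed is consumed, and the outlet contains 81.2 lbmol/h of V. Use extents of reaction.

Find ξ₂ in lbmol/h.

ξ₂ = 350 lbmol/h

Conversion of R: R consumed = 1ξ₁ = 0.566 × 761.1 → ξ₁ = 430.8 lbmol/h.
V balance: n_V = 0 + 1ξ₁ − 1ξ₂ = 81.2 → ξ₂ = (1·430.8 − 81.2)/1 = 349.6 lbmol/h.
Outlet amounts (n = n₀ + Σ ν·ξ):
  R: 761.1 − 1(430.8) = 330.3
  V: 0 + 1(430.8) − 1(349.6) = 81.2
  U: 0 + 1(349.6) = 349.6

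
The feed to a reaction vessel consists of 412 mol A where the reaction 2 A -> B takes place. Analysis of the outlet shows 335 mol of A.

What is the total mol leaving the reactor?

374 mol

For A: n = n₀ − 2ξ → 335 = 412 − 2ξ, giving ξ = 38.5 mol.
Outlet amounts (n = n₀ + ν ξ):
  A: 412 − 2(38.5) = 335
  B: 0 + 1(38.5) = 38.5
Total out = 335 + 38.5 = 373.5 mol.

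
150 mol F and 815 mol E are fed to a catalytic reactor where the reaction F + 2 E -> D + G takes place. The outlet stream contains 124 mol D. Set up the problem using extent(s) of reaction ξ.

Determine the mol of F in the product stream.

For D: n = n₀ + 1ξ → 124 = 0 + 1ξ, giving ξ = 124 mol.
Outlet amounts (n = n₀ + ν ξ):
  F: 150 − 1(124) = 26
  E: 815 − 2(124) = 567
  D: 0 + 1(124) = 124
  G: 0 + 1(124) = 124

26 mol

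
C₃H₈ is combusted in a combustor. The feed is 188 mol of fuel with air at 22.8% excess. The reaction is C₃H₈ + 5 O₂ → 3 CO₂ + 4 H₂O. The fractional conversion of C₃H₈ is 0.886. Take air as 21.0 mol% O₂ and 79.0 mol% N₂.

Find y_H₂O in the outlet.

0.114

Stoichiometric O₂ = 5 × 188 = 940 mol; O₂ fed = 940 × 1.228 = 1154 mol.
N₂ fed = 1154 × 79/21 = 4342 mol.
Fuel reacted = 0.886 × 188 → ξ = 166.6 mol.
Outlet (n = n₀ + ν ξ):
  C₃H₈: 188 − 1(166.6) = 21.43
  O₂: 1154 − 5(166.6) = 321.5
  N₂: 4342 (inert)
  CO₂: 0 + 3(166.6) = 499.7
  H₂O: 0 + 4(166.6) = 666.3
Total out = 5851 mol; y_H₂O = 666.3 / 5851 = 0.1139.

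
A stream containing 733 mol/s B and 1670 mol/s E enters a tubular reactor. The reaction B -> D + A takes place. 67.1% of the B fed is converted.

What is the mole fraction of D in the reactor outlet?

B reacted = 0.671 × 733 = 491.8 mol/s; ν_B = −1, so ξ = 491.8/1 = 491.8 mol/s.
Outlet amounts (n = n₀ + ν ξ):
  B: 733 − 1(491.8) = 241.2
  D: 0 + 1(491.8) = 491.8
  A: 0 + 1(491.8) = 491.8
  E: 1670 (inert)
Total out = 2895 mol/s; y_D = 491.8 / 2895 = 0.1699.

0.17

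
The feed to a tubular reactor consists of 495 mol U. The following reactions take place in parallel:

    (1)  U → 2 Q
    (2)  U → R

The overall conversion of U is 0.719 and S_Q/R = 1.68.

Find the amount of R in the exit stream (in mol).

Conversion of U: U consumed = 0.719 × 495 = 355.9 mol = 1ξ₁ + 1ξ₂.
Selectivity: 2ξ₁ / (1ξ₂) = 1.68 → ξ₁ = 0.84 ξ₂.
Substitute: (1·0.84 + 1) ξ₂ = 355.9 → ξ₂ = 193.4 mol, ξ₁ = 162.5 mol.
Outlet amounts (n = n₀ + Σ ν·ξ):
  U: 495 − 1(162.5) − 1(193.4) = 139.1
  Q: 0 + 2(162.5) = 325
  R: 0 + 1(193.4) = 193.4

193 mol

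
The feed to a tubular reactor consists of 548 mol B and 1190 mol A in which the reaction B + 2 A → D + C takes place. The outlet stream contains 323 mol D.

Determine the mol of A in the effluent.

For D: n = n₀ + 1ξ → 323 = 0 + 1ξ, giving ξ = 323 mol.
Outlet amounts (n = n₀ + ν ξ):
  B: 548 − 1(323) = 225
  A: 1190 − 2(323) = 544
  D: 0 + 1(323) = 323
  C: 0 + 1(323) = 323

544 mol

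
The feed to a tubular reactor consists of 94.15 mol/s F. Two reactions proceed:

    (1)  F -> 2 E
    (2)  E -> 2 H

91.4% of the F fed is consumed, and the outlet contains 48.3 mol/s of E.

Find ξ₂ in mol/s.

Conversion of F: F consumed = 1ξ₁ = 0.914 × 94.15 → ξ₁ = 86.05 mol/s.
E balance: n_E = 0 + 2ξ₁ − 1ξ₂ = 48.3 → ξ₂ = (2·86.05 − 48.3)/1 = 123.8 mol/s.
Outlet amounts (n = n₀ + Σ ν·ξ):
  F: 94.15 − 1(86.05) = 8.097
  E: 0 + 2(86.05) − 1(123.8) = 48.3
  H: 0 + 2(123.8) = 247.6

ξ₂ = 124 mol/s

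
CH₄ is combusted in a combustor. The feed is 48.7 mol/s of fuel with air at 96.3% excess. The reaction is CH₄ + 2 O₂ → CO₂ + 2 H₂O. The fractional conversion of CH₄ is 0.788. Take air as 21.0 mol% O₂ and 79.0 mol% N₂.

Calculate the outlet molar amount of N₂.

719 mol/s

Stoichiometric O₂ = 2 × 48.7 = 97.4 mol/s; O₂ fed = 97.4 × 1.963 = 191.2 mol/s.
N₂ fed = 191.2 × 79/21 = 719.3 mol/s.
Fuel reacted = 0.788 × 48.7 → ξ = 38.38 mol/s.
Outlet (n = n₀ + ν ξ):
  CH₄: 48.7 − 1(38.38) = 10.32
  O₂: 191.2 − 2(38.38) = 114.4
  N₂: 719.3 (inert)
  CO₂: 0 + 1(38.38) = 38.38
  H₂O: 0 + 2(38.38) = 76.75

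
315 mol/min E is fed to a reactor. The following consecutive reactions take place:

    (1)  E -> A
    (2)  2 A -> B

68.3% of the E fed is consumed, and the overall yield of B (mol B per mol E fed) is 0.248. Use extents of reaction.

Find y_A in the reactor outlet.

Conversion of E: E consumed = 1ξ₁ = 0.683 × 315 → ξ₁ = 215.1 mol/min.
Yield of B: 1ξ₂ / 315 = 0.248 → ξ₂ = 78.12 mol/min.
Outlet amounts (n = n₀ + Σ ν·ξ):
  E: 315 − 1(215.1) = 99.85
  A: 0 + 1(215.1) − 2(78.12) = 58.91
  B: 0 + 1(78.12) = 78.12
Total out = 236.9 mol/min; y_A = 58.91 / 236.9 = 0.2487.

0.249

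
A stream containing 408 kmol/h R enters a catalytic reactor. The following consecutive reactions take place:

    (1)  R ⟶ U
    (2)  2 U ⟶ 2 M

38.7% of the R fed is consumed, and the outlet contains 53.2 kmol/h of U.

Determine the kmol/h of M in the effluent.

Conversion of R: R consumed = 1ξ₁ = 0.387 × 408 → ξ₁ = 157.9 kmol/h.
U balance: n_U = 0 + 1ξ₁ − 2ξ₂ = 53.2 → ξ₂ = (1·157.9 − 53.2)/2 = 52.35 kmol/h.
Outlet amounts (n = n₀ + Σ ν·ξ):
  R: 408 − 1(157.9) = 250.1
  U: 0 + 1(157.9) − 2(52.35) = 53.2
  M: 0 + 2(52.35) = 104.7

105 kmol/h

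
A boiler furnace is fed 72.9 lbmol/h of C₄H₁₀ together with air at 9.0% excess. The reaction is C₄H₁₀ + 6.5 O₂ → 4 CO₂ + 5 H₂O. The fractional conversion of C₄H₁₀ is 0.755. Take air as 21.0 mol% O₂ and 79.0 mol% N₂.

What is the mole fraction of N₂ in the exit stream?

Stoichiometric O₂ = 6.5 × 72.9 = 473.9 lbmol/h; O₂ fed = 473.9 × 1.090 = 516.5 lbmol/h.
N₂ fed = 516.5 × 79/21 = 1943 lbmol/h.
Fuel reacted = 0.755 × 72.9 → ξ = 55.04 lbmol/h.
Outlet (n = n₀ + ν ξ):
  C₄H₁₀: 72.9 − 1(55.04) = 17.86
  O₂: 516.5 − 6.5(55.04) = 158.7
  N₂: 1943 (inert)
  CO₂: 0 + 4(55.04) = 220.2
  H₂O: 0 + 5(55.04) = 275.2
Total out = 2615 lbmol/h; y_N₂ = 1943 / 2615 = 0.743.

0.743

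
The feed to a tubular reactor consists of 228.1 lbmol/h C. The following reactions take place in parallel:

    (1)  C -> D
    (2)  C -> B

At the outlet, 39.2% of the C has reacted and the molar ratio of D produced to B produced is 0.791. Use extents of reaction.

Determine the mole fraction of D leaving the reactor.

Conversion of C: C consumed = 0.392 × 228.1 = 89.42 lbmol/h = 1ξ₁ + 1ξ₂.
Selectivity: 1ξ₁ / (1ξ₂) = 0.791 → ξ₁ = 0.791 ξ₂.
Substitute: (1·0.791 + 1) ξ₂ = 89.42 → ξ₂ = 49.92 lbmol/h, ξ₁ = 39.49 lbmol/h.
Outlet amounts (n = n₀ + Σ ν·ξ):
  C: 228.1 − 1(39.49) − 1(49.92) = 138.7
  D: 0 + 1(39.49) = 39.49
  B: 0 + 1(49.92) = 49.92
Total out = 228.1 lbmol/h; y_D = 39.49 / 228.1 = 0.1731.

0.173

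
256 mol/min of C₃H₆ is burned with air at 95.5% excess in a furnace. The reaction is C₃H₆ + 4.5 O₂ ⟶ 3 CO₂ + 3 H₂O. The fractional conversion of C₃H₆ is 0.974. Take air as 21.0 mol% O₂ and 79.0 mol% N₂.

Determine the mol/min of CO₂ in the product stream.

Stoichiometric O₂ = 4.5 × 256 = 1152 mol/min; O₂ fed = 1152 × 1.955 = 2252 mol/min.
N₂ fed = 2252 × 79/21 = 8472 mol/min.
Fuel reacted = 0.974 × 256 → ξ = 249.3 mol/min.
Outlet (n = n₀ + ν ξ):
  C₃H₆: 256 − 1(249.3) = 6.656
  O₂: 2252 − 4.5(249.3) = 1130
  N₂: 8472 (inert)
  CO₂: 0 + 3(249.3) = 748
  H₂O: 0 + 3(249.3) = 748

748 mol/min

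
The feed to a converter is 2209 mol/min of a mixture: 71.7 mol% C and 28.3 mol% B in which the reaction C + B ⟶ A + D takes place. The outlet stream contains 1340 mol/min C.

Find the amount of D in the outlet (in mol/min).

For C: n = n₀ − 1ξ → 1340 = 1584 − 1ξ, giving ξ = 243.9 mol/min.
Outlet amounts (n = n₀ + ν ξ):
  C: 1584 − 1(243.9) = 1340
  B: 625.1 − 1(243.9) = 381.3
  A: 0 + 1(243.9) = 243.9
  D: 0 + 1(243.9) = 243.9

244 mol/min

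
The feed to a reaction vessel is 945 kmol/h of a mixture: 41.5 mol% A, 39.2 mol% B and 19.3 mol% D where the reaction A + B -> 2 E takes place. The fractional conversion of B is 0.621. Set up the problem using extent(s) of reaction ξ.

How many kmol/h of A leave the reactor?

B reacted = 0.621 × 370.4 = 230 kmol/h; ν_B = −1, so ξ = 230/1 = 230 kmol/h.
Outlet amounts (n = n₀ + ν ξ):
  A: 392.2 − 1(230) = 162.1
  B: 370.4 − 1(230) = 140.4
  E: 0 + 2(230) = 460.1
  D: 182.4 (inert)

162 kmol/h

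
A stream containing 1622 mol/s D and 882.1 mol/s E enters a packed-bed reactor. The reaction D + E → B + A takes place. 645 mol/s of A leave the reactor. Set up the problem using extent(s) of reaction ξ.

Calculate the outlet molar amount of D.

977 mol/s

For A: n = n₀ + 1ξ → 645 = 0 + 1ξ, giving ξ = 645 mol/s.
Outlet amounts (n = n₀ + ν ξ):
  D: 1622 − 1(645) = 977
  E: 882.1 − 1(645) = 237.1
  B: 0 + 1(645) = 645
  A: 0 + 1(645) = 645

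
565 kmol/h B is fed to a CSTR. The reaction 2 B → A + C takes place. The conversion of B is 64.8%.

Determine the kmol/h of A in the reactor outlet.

183 kmol/h

B reacted = 0.648 × 565 = 366.1 kmol/h; ν_B = −2, so ξ = 366.1/2 = 183.1 kmol/h.
Outlet amounts (n = n₀ + ν ξ):
  B: 565 − 2(183.1) = 198.9
  A: 0 + 1(183.1) = 183.1
  C: 0 + 1(183.1) = 183.1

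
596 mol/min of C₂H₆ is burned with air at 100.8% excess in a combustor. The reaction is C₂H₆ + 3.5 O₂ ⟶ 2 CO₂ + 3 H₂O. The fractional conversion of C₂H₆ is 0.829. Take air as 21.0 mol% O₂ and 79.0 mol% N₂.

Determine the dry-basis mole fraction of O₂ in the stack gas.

Stoichiometric O₂ = 3.5 × 596 = 2086 mol/min; O₂ fed = 2086 × 2.008 = 4189 mol/min.
N₂ fed = 4189 × 79/21 = 15760 mol/min.
Fuel reacted = 0.829 × 596 → ξ = 494.1 mol/min.
Outlet (n = n₀ + ν ξ):
  C₂H₆: 596 − 1(494.1) = 101.9
  O₂: 4189 − 3.5(494.1) = 2459
  N₂: 15760 (inert)
  CO₂: 0 + 2(494.1) = 988.2
  H₂O: 0 + 3(494.1) = 1482
Dry total = 19310 mol/min; y_O₂ (dry) = 2459 / 19310 = 0.1274.

0.127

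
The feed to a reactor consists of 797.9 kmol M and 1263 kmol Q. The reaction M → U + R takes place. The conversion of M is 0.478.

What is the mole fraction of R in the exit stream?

M reacted = 0.478 × 797.9 = 381.4 kmol; ν_M = −1, so ξ = 381.4/1 = 381.4 kmol.
Outlet amounts (n = n₀ + ν ξ):
  M: 797.9 − 1(381.4) = 416.5
  U: 0 + 1(381.4) = 381.4
  R: 0 + 1(381.4) = 381.4
  Q: 1263 (inert)
Total out = 2442 kmol; y_R = 381.4 / 2442 = 0.1562.

0.156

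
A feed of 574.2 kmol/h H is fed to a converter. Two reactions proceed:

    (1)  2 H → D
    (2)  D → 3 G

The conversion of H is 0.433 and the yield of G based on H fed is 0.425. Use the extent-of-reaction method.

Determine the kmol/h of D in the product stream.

Conversion of H: H consumed = 2ξ₁ = 0.433 × 574.2 → ξ₁ = 124.3 kmol/h.
Yield of G: 3ξ₂ / 574.2 = 0.425 → ξ₂ = 81.35 kmol/h.
Outlet amounts (n = n₀ + Σ ν·ξ):
  H: 574.2 − 2(124.3) = 325.6
  D: 0 + 1(124.3) − 1(81.35) = 42.97
  G: 0 + 3(81.35) = 244

43 kmol/h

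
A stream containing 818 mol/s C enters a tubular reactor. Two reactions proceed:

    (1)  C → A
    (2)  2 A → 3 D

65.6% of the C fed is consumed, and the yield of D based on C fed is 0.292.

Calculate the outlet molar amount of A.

Conversion of C: C consumed = 1ξ₁ = 0.656 × 818 → ξ₁ = 536.6 mol/s.
Yield of D: 3ξ₂ / 818 = 0.292 → ξ₂ = 79.62 mol/s.
Outlet amounts (n = n₀ + Σ ν·ξ):
  C: 818 − 1(536.6) = 281.4
  A: 0 + 1(536.6) − 2(79.62) = 377.4
  D: 0 + 3(79.62) = 238.9

377 mol/s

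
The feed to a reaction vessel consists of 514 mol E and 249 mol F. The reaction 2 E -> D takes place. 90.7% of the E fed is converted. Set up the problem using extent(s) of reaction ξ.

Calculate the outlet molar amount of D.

233 mol

E reacted = 0.907 × 514 = 466.2 mol; ν_E = −2, so ξ = 466.2/2 = 233.1 mol.
Outlet amounts (n = n₀ + ν ξ):
  E: 514 − 2(233.1) = 47.8
  D: 0 + 1(233.1) = 233.1
  F: 249 (inert)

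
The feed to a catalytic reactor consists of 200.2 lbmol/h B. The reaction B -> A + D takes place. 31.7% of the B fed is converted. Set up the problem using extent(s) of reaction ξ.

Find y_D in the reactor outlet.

0.241

B reacted = 0.317 × 200.2 = 63.46 lbmol/h; ν_B = −1, so ξ = 63.46/1 = 63.46 lbmol/h.
Outlet amounts (n = n₀ + ν ξ):
  B: 200.2 − 1(63.46) = 136.7
  A: 0 + 1(63.46) = 63.46
  D: 0 + 1(63.46) = 63.46
Total out = 263.7 lbmol/h; y_D = 63.46 / 263.7 = 0.2407.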